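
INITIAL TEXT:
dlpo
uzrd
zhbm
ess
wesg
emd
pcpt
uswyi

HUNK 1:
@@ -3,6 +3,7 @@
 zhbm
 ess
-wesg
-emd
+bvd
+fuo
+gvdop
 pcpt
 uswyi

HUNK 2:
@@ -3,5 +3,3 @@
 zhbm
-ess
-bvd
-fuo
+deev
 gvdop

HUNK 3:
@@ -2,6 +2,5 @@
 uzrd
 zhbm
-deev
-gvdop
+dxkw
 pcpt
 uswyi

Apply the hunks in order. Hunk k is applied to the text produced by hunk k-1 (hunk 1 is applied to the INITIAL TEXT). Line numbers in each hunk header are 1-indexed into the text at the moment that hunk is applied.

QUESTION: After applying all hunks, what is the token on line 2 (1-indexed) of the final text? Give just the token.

Hunk 1: at line 3 remove [wesg,emd] add [bvd,fuo,gvdop] -> 9 lines: dlpo uzrd zhbm ess bvd fuo gvdop pcpt uswyi
Hunk 2: at line 3 remove [ess,bvd,fuo] add [deev] -> 7 lines: dlpo uzrd zhbm deev gvdop pcpt uswyi
Hunk 3: at line 2 remove [deev,gvdop] add [dxkw] -> 6 lines: dlpo uzrd zhbm dxkw pcpt uswyi
Final line 2: uzrd

Answer: uzrd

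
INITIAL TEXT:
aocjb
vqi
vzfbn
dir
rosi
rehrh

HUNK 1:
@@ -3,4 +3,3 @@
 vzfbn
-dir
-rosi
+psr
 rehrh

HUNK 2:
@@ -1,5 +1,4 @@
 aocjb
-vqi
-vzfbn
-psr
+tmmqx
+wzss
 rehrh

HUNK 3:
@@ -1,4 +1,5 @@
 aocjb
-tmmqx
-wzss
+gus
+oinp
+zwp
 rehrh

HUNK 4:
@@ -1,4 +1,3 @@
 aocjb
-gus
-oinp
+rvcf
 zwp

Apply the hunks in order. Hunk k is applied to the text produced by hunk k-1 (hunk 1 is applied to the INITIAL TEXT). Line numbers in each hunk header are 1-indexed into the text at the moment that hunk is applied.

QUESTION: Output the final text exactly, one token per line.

Answer: aocjb
rvcf
zwp
rehrh

Derivation:
Hunk 1: at line 3 remove [dir,rosi] add [psr] -> 5 lines: aocjb vqi vzfbn psr rehrh
Hunk 2: at line 1 remove [vqi,vzfbn,psr] add [tmmqx,wzss] -> 4 lines: aocjb tmmqx wzss rehrh
Hunk 3: at line 1 remove [tmmqx,wzss] add [gus,oinp,zwp] -> 5 lines: aocjb gus oinp zwp rehrh
Hunk 4: at line 1 remove [gus,oinp] add [rvcf] -> 4 lines: aocjb rvcf zwp rehrh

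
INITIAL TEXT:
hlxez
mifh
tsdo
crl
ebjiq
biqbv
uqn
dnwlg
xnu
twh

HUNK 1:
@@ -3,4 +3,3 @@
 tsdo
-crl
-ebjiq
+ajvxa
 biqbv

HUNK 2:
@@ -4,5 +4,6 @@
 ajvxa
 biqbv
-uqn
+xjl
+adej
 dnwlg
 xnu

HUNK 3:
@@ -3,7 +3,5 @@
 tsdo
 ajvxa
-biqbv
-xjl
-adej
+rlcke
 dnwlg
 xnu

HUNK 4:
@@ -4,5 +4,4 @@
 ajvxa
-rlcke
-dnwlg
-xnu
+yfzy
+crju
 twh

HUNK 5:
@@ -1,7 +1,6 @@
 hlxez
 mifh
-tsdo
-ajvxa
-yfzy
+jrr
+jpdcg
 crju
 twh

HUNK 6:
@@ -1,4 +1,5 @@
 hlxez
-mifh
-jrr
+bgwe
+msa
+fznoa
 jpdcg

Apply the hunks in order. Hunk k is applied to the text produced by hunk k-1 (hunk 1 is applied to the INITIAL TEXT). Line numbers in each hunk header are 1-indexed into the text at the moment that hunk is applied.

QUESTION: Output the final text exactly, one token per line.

Hunk 1: at line 3 remove [crl,ebjiq] add [ajvxa] -> 9 lines: hlxez mifh tsdo ajvxa biqbv uqn dnwlg xnu twh
Hunk 2: at line 4 remove [uqn] add [xjl,adej] -> 10 lines: hlxez mifh tsdo ajvxa biqbv xjl adej dnwlg xnu twh
Hunk 3: at line 3 remove [biqbv,xjl,adej] add [rlcke] -> 8 lines: hlxez mifh tsdo ajvxa rlcke dnwlg xnu twh
Hunk 4: at line 4 remove [rlcke,dnwlg,xnu] add [yfzy,crju] -> 7 lines: hlxez mifh tsdo ajvxa yfzy crju twh
Hunk 5: at line 1 remove [tsdo,ajvxa,yfzy] add [jrr,jpdcg] -> 6 lines: hlxez mifh jrr jpdcg crju twh
Hunk 6: at line 1 remove [mifh,jrr] add [bgwe,msa,fznoa] -> 7 lines: hlxez bgwe msa fznoa jpdcg crju twh

Answer: hlxez
bgwe
msa
fznoa
jpdcg
crju
twh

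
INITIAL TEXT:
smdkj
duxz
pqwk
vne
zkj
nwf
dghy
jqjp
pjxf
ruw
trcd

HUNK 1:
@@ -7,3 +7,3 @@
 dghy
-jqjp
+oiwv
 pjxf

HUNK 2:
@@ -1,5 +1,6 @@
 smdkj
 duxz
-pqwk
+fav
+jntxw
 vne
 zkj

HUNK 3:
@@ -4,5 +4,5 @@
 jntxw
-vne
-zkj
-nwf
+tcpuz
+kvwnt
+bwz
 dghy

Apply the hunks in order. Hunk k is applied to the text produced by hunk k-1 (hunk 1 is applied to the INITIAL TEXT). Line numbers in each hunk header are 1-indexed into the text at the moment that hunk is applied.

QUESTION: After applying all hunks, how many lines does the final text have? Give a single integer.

Answer: 12

Derivation:
Hunk 1: at line 7 remove [jqjp] add [oiwv] -> 11 lines: smdkj duxz pqwk vne zkj nwf dghy oiwv pjxf ruw trcd
Hunk 2: at line 1 remove [pqwk] add [fav,jntxw] -> 12 lines: smdkj duxz fav jntxw vne zkj nwf dghy oiwv pjxf ruw trcd
Hunk 3: at line 4 remove [vne,zkj,nwf] add [tcpuz,kvwnt,bwz] -> 12 lines: smdkj duxz fav jntxw tcpuz kvwnt bwz dghy oiwv pjxf ruw trcd
Final line count: 12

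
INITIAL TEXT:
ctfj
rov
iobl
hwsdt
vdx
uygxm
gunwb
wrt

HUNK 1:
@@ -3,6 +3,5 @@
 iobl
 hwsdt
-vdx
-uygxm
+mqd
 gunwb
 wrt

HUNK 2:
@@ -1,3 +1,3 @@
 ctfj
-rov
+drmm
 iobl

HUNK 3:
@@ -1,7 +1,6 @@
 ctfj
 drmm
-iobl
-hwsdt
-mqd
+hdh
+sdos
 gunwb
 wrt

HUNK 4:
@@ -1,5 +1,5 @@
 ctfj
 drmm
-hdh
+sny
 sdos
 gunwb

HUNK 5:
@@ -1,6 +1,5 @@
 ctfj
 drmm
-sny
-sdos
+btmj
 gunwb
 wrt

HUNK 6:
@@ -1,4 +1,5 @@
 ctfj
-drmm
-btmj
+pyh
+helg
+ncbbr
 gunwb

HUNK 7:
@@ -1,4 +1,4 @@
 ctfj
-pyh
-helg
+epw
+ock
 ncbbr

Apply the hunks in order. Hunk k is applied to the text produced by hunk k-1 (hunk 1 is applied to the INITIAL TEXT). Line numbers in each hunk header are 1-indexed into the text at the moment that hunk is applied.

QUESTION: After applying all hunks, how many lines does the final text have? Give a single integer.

Answer: 6

Derivation:
Hunk 1: at line 3 remove [vdx,uygxm] add [mqd] -> 7 lines: ctfj rov iobl hwsdt mqd gunwb wrt
Hunk 2: at line 1 remove [rov] add [drmm] -> 7 lines: ctfj drmm iobl hwsdt mqd gunwb wrt
Hunk 3: at line 1 remove [iobl,hwsdt,mqd] add [hdh,sdos] -> 6 lines: ctfj drmm hdh sdos gunwb wrt
Hunk 4: at line 1 remove [hdh] add [sny] -> 6 lines: ctfj drmm sny sdos gunwb wrt
Hunk 5: at line 1 remove [sny,sdos] add [btmj] -> 5 lines: ctfj drmm btmj gunwb wrt
Hunk 6: at line 1 remove [drmm,btmj] add [pyh,helg,ncbbr] -> 6 lines: ctfj pyh helg ncbbr gunwb wrt
Hunk 7: at line 1 remove [pyh,helg] add [epw,ock] -> 6 lines: ctfj epw ock ncbbr gunwb wrt
Final line count: 6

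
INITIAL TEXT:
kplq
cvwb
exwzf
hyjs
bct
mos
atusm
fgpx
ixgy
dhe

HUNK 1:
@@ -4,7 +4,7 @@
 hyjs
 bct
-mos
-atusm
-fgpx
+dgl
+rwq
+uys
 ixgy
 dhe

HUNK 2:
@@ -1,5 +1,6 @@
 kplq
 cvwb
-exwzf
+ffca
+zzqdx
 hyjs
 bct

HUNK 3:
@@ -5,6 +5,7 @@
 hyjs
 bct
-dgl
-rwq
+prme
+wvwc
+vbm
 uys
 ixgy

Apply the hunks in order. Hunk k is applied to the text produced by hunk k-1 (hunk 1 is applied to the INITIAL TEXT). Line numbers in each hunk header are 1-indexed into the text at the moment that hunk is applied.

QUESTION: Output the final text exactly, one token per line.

Answer: kplq
cvwb
ffca
zzqdx
hyjs
bct
prme
wvwc
vbm
uys
ixgy
dhe

Derivation:
Hunk 1: at line 4 remove [mos,atusm,fgpx] add [dgl,rwq,uys] -> 10 lines: kplq cvwb exwzf hyjs bct dgl rwq uys ixgy dhe
Hunk 2: at line 1 remove [exwzf] add [ffca,zzqdx] -> 11 lines: kplq cvwb ffca zzqdx hyjs bct dgl rwq uys ixgy dhe
Hunk 3: at line 5 remove [dgl,rwq] add [prme,wvwc,vbm] -> 12 lines: kplq cvwb ffca zzqdx hyjs bct prme wvwc vbm uys ixgy dhe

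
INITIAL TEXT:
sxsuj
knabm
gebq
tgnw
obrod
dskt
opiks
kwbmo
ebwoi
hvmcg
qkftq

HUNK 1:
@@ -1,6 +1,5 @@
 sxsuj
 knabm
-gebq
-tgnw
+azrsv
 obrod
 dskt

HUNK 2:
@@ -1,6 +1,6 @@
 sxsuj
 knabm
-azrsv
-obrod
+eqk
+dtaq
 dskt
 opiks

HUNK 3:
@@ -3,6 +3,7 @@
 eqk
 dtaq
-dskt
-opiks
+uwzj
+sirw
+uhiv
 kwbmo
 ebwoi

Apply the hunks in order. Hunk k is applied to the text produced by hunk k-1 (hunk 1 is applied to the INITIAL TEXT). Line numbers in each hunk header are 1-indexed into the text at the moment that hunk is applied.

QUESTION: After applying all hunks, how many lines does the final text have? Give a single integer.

Answer: 11

Derivation:
Hunk 1: at line 1 remove [gebq,tgnw] add [azrsv] -> 10 lines: sxsuj knabm azrsv obrod dskt opiks kwbmo ebwoi hvmcg qkftq
Hunk 2: at line 1 remove [azrsv,obrod] add [eqk,dtaq] -> 10 lines: sxsuj knabm eqk dtaq dskt opiks kwbmo ebwoi hvmcg qkftq
Hunk 3: at line 3 remove [dskt,opiks] add [uwzj,sirw,uhiv] -> 11 lines: sxsuj knabm eqk dtaq uwzj sirw uhiv kwbmo ebwoi hvmcg qkftq
Final line count: 11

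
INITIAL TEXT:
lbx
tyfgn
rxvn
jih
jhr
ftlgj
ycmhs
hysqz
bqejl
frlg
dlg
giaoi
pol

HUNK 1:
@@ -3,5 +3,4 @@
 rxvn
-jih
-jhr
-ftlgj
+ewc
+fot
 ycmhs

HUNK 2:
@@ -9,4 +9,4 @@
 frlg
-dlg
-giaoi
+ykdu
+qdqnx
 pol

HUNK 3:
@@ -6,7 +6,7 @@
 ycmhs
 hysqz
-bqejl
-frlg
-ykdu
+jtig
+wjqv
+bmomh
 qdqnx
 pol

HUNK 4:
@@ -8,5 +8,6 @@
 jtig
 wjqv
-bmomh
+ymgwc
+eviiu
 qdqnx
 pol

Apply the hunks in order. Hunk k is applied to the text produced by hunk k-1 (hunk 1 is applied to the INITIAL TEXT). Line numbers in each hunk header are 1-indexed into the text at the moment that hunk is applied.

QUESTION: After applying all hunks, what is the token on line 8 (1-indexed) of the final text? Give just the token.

Hunk 1: at line 3 remove [jih,jhr,ftlgj] add [ewc,fot] -> 12 lines: lbx tyfgn rxvn ewc fot ycmhs hysqz bqejl frlg dlg giaoi pol
Hunk 2: at line 9 remove [dlg,giaoi] add [ykdu,qdqnx] -> 12 lines: lbx tyfgn rxvn ewc fot ycmhs hysqz bqejl frlg ykdu qdqnx pol
Hunk 3: at line 6 remove [bqejl,frlg,ykdu] add [jtig,wjqv,bmomh] -> 12 lines: lbx tyfgn rxvn ewc fot ycmhs hysqz jtig wjqv bmomh qdqnx pol
Hunk 4: at line 8 remove [bmomh] add [ymgwc,eviiu] -> 13 lines: lbx tyfgn rxvn ewc fot ycmhs hysqz jtig wjqv ymgwc eviiu qdqnx pol
Final line 8: jtig

Answer: jtig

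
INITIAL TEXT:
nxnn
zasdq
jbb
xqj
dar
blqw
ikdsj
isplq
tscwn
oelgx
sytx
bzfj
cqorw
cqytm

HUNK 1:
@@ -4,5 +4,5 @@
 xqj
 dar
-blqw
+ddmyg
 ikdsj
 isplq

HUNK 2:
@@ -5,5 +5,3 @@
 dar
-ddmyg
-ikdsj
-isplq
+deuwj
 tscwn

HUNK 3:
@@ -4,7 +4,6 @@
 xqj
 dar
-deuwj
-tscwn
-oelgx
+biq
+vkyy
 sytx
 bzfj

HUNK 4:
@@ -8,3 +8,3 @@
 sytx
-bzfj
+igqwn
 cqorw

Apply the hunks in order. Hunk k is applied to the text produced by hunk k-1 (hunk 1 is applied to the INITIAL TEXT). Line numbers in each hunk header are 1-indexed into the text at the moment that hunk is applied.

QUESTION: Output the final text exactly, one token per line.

Hunk 1: at line 4 remove [blqw] add [ddmyg] -> 14 lines: nxnn zasdq jbb xqj dar ddmyg ikdsj isplq tscwn oelgx sytx bzfj cqorw cqytm
Hunk 2: at line 5 remove [ddmyg,ikdsj,isplq] add [deuwj] -> 12 lines: nxnn zasdq jbb xqj dar deuwj tscwn oelgx sytx bzfj cqorw cqytm
Hunk 3: at line 4 remove [deuwj,tscwn,oelgx] add [biq,vkyy] -> 11 lines: nxnn zasdq jbb xqj dar biq vkyy sytx bzfj cqorw cqytm
Hunk 4: at line 8 remove [bzfj] add [igqwn] -> 11 lines: nxnn zasdq jbb xqj dar biq vkyy sytx igqwn cqorw cqytm

Answer: nxnn
zasdq
jbb
xqj
dar
biq
vkyy
sytx
igqwn
cqorw
cqytm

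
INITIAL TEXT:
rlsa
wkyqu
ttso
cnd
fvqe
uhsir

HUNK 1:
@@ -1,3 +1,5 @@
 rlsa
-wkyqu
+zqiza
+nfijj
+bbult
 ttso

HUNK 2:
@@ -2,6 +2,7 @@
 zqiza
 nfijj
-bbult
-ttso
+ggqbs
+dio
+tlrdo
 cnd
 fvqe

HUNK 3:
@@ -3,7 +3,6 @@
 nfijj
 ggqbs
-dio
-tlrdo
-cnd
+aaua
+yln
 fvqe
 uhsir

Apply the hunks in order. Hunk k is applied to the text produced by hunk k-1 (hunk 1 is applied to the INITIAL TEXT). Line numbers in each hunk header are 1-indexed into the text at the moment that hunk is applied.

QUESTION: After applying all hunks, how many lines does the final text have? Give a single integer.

Hunk 1: at line 1 remove [wkyqu] add [zqiza,nfijj,bbult] -> 8 lines: rlsa zqiza nfijj bbult ttso cnd fvqe uhsir
Hunk 2: at line 2 remove [bbult,ttso] add [ggqbs,dio,tlrdo] -> 9 lines: rlsa zqiza nfijj ggqbs dio tlrdo cnd fvqe uhsir
Hunk 3: at line 3 remove [dio,tlrdo,cnd] add [aaua,yln] -> 8 lines: rlsa zqiza nfijj ggqbs aaua yln fvqe uhsir
Final line count: 8

Answer: 8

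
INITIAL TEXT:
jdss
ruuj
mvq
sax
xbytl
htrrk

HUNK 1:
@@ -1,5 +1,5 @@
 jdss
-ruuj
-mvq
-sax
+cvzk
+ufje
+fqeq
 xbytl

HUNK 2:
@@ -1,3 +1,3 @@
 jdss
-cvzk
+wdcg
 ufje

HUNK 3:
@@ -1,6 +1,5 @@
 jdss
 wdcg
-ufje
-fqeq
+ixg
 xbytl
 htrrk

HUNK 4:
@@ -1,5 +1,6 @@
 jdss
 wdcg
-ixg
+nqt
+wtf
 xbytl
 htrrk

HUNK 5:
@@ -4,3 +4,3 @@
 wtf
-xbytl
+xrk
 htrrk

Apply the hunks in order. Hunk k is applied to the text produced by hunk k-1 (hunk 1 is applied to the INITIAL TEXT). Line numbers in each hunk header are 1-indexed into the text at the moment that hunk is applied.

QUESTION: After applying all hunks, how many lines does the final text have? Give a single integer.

Answer: 6

Derivation:
Hunk 1: at line 1 remove [ruuj,mvq,sax] add [cvzk,ufje,fqeq] -> 6 lines: jdss cvzk ufje fqeq xbytl htrrk
Hunk 2: at line 1 remove [cvzk] add [wdcg] -> 6 lines: jdss wdcg ufje fqeq xbytl htrrk
Hunk 3: at line 1 remove [ufje,fqeq] add [ixg] -> 5 lines: jdss wdcg ixg xbytl htrrk
Hunk 4: at line 1 remove [ixg] add [nqt,wtf] -> 6 lines: jdss wdcg nqt wtf xbytl htrrk
Hunk 5: at line 4 remove [xbytl] add [xrk] -> 6 lines: jdss wdcg nqt wtf xrk htrrk
Final line count: 6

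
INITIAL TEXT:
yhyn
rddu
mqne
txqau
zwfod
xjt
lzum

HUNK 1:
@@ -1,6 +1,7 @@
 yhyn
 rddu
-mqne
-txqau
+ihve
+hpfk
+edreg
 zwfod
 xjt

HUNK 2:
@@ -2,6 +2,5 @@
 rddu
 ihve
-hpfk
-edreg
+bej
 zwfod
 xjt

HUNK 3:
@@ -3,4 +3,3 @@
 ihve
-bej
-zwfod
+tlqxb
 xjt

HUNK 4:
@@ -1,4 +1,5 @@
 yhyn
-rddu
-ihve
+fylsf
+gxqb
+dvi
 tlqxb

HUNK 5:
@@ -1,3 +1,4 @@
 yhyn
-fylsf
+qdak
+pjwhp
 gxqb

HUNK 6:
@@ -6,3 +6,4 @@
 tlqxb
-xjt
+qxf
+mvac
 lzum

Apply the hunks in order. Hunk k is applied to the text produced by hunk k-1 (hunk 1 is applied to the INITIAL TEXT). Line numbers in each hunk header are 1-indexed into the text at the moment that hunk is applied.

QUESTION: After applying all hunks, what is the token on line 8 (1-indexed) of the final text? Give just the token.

Hunk 1: at line 1 remove [mqne,txqau] add [ihve,hpfk,edreg] -> 8 lines: yhyn rddu ihve hpfk edreg zwfod xjt lzum
Hunk 2: at line 2 remove [hpfk,edreg] add [bej] -> 7 lines: yhyn rddu ihve bej zwfod xjt lzum
Hunk 3: at line 3 remove [bej,zwfod] add [tlqxb] -> 6 lines: yhyn rddu ihve tlqxb xjt lzum
Hunk 4: at line 1 remove [rddu,ihve] add [fylsf,gxqb,dvi] -> 7 lines: yhyn fylsf gxqb dvi tlqxb xjt lzum
Hunk 5: at line 1 remove [fylsf] add [qdak,pjwhp] -> 8 lines: yhyn qdak pjwhp gxqb dvi tlqxb xjt lzum
Hunk 6: at line 6 remove [xjt] add [qxf,mvac] -> 9 lines: yhyn qdak pjwhp gxqb dvi tlqxb qxf mvac lzum
Final line 8: mvac

Answer: mvac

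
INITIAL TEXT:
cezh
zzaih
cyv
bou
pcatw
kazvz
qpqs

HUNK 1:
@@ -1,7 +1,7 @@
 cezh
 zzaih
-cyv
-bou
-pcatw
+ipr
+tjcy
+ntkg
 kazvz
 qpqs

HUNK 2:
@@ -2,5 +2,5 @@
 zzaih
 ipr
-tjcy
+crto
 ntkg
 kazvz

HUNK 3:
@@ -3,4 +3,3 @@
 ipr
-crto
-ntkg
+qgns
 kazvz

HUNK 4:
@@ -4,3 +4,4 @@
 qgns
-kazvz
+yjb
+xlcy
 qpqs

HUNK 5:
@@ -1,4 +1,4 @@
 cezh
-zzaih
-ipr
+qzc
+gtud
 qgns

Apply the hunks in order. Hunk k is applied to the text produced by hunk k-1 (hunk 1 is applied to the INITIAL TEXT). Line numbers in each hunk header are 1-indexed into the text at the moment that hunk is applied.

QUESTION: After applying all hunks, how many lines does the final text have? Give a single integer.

Hunk 1: at line 1 remove [cyv,bou,pcatw] add [ipr,tjcy,ntkg] -> 7 lines: cezh zzaih ipr tjcy ntkg kazvz qpqs
Hunk 2: at line 2 remove [tjcy] add [crto] -> 7 lines: cezh zzaih ipr crto ntkg kazvz qpqs
Hunk 3: at line 3 remove [crto,ntkg] add [qgns] -> 6 lines: cezh zzaih ipr qgns kazvz qpqs
Hunk 4: at line 4 remove [kazvz] add [yjb,xlcy] -> 7 lines: cezh zzaih ipr qgns yjb xlcy qpqs
Hunk 5: at line 1 remove [zzaih,ipr] add [qzc,gtud] -> 7 lines: cezh qzc gtud qgns yjb xlcy qpqs
Final line count: 7

Answer: 7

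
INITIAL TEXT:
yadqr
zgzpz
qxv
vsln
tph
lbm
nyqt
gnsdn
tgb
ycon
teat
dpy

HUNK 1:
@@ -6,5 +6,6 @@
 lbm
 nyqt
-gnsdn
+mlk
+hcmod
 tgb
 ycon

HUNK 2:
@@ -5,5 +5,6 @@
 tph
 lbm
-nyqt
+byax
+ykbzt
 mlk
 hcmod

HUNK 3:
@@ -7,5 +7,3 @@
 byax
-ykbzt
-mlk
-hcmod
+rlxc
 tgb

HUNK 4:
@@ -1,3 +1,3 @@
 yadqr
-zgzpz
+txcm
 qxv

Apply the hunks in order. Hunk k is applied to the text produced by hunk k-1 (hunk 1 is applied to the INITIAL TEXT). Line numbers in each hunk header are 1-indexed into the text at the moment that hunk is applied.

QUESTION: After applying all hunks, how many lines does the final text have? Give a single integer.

Answer: 12

Derivation:
Hunk 1: at line 6 remove [gnsdn] add [mlk,hcmod] -> 13 lines: yadqr zgzpz qxv vsln tph lbm nyqt mlk hcmod tgb ycon teat dpy
Hunk 2: at line 5 remove [nyqt] add [byax,ykbzt] -> 14 lines: yadqr zgzpz qxv vsln tph lbm byax ykbzt mlk hcmod tgb ycon teat dpy
Hunk 3: at line 7 remove [ykbzt,mlk,hcmod] add [rlxc] -> 12 lines: yadqr zgzpz qxv vsln tph lbm byax rlxc tgb ycon teat dpy
Hunk 4: at line 1 remove [zgzpz] add [txcm] -> 12 lines: yadqr txcm qxv vsln tph lbm byax rlxc tgb ycon teat dpy
Final line count: 12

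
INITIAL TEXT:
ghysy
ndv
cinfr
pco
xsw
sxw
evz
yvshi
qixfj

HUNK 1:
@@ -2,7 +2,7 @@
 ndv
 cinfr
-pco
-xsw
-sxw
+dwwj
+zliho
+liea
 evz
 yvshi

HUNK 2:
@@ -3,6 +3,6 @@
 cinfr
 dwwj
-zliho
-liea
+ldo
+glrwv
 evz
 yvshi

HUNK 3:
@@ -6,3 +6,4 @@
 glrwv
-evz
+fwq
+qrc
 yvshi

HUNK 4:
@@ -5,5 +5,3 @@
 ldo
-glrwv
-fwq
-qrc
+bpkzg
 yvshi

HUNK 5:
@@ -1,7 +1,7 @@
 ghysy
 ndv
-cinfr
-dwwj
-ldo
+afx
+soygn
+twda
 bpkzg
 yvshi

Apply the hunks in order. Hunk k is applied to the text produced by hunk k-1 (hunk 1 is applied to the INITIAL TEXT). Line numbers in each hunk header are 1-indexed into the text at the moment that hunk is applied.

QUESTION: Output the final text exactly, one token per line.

Answer: ghysy
ndv
afx
soygn
twda
bpkzg
yvshi
qixfj

Derivation:
Hunk 1: at line 2 remove [pco,xsw,sxw] add [dwwj,zliho,liea] -> 9 lines: ghysy ndv cinfr dwwj zliho liea evz yvshi qixfj
Hunk 2: at line 3 remove [zliho,liea] add [ldo,glrwv] -> 9 lines: ghysy ndv cinfr dwwj ldo glrwv evz yvshi qixfj
Hunk 3: at line 6 remove [evz] add [fwq,qrc] -> 10 lines: ghysy ndv cinfr dwwj ldo glrwv fwq qrc yvshi qixfj
Hunk 4: at line 5 remove [glrwv,fwq,qrc] add [bpkzg] -> 8 lines: ghysy ndv cinfr dwwj ldo bpkzg yvshi qixfj
Hunk 5: at line 1 remove [cinfr,dwwj,ldo] add [afx,soygn,twda] -> 8 lines: ghysy ndv afx soygn twda bpkzg yvshi qixfj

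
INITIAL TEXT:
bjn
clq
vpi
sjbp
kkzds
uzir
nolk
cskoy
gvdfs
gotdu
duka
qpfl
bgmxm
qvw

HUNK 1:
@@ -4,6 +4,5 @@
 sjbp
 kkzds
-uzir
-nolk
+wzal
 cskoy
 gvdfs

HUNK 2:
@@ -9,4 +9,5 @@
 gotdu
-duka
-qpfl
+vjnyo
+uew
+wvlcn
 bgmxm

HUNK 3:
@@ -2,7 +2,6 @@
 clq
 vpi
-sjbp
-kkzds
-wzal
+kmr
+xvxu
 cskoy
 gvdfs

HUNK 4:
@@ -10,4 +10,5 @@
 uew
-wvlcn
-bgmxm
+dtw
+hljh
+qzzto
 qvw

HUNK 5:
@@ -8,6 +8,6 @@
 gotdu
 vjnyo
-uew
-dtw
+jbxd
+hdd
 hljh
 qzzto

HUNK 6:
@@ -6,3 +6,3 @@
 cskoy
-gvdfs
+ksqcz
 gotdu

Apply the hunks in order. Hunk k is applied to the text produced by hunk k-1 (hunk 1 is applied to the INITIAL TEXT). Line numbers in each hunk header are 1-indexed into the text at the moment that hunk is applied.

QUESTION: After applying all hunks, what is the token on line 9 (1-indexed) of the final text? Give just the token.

Answer: vjnyo

Derivation:
Hunk 1: at line 4 remove [uzir,nolk] add [wzal] -> 13 lines: bjn clq vpi sjbp kkzds wzal cskoy gvdfs gotdu duka qpfl bgmxm qvw
Hunk 2: at line 9 remove [duka,qpfl] add [vjnyo,uew,wvlcn] -> 14 lines: bjn clq vpi sjbp kkzds wzal cskoy gvdfs gotdu vjnyo uew wvlcn bgmxm qvw
Hunk 3: at line 2 remove [sjbp,kkzds,wzal] add [kmr,xvxu] -> 13 lines: bjn clq vpi kmr xvxu cskoy gvdfs gotdu vjnyo uew wvlcn bgmxm qvw
Hunk 4: at line 10 remove [wvlcn,bgmxm] add [dtw,hljh,qzzto] -> 14 lines: bjn clq vpi kmr xvxu cskoy gvdfs gotdu vjnyo uew dtw hljh qzzto qvw
Hunk 5: at line 8 remove [uew,dtw] add [jbxd,hdd] -> 14 lines: bjn clq vpi kmr xvxu cskoy gvdfs gotdu vjnyo jbxd hdd hljh qzzto qvw
Hunk 6: at line 6 remove [gvdfs] add [ksqcz] -> 14 lines: bjn clq vpi kmr xvxu cskoy ksqcz gotdu vjnyo jbxd hdd hljh qzzto qvw
Final line 9: vjnyo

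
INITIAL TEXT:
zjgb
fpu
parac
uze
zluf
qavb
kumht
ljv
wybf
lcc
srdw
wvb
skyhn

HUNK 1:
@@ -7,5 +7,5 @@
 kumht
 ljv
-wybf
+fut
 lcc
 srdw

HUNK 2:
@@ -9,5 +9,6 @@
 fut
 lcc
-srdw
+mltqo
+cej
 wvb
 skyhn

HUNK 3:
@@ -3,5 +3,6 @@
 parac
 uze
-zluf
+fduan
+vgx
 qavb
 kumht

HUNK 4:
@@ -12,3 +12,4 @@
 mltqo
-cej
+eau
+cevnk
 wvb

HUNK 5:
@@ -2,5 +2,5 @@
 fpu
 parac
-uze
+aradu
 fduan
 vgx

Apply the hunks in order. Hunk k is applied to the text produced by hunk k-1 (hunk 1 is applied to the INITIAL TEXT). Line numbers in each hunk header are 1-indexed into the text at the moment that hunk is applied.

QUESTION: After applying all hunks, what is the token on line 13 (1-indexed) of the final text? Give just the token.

Hunk 1: at line 7 remove [wybf] add [fut] -> 13 lines: zjgb fpu parac uze zluf qavb kumht ljv fut lcc srdw wvb skyhn
Hunk 2: at line 9 remove [srdw] add [mltqo,cej] -> 14 lines: zjgb fpu parac uze zluf qavb kumht ljv fut lcc mltqo cej wvb skyhn
Hunk 3: at line 3 remove [zluf] add [fduan,vgx] -> 15 lines: zjgb fpu parac uze fduan vgx qavb kumht ljv fut lcc mltqo cej wvb skyhn
Hunk 4: at line 12 remove [cej] add [eau,cevnk] -> 16 lines: zjgb fpu parac uze fduan vgx qavb kumht ljv fut lcc mltqo eau cevnk wvb skyhn
Hunk 5: at line 2 remove [uze] add [aradu] -> 16 lines: zjgb fpu parac aradu fduan vgx qavb kumht ljv fut lcc mltqo eau cevnk wvb skyhn
Final line 13: eau

Answer: eau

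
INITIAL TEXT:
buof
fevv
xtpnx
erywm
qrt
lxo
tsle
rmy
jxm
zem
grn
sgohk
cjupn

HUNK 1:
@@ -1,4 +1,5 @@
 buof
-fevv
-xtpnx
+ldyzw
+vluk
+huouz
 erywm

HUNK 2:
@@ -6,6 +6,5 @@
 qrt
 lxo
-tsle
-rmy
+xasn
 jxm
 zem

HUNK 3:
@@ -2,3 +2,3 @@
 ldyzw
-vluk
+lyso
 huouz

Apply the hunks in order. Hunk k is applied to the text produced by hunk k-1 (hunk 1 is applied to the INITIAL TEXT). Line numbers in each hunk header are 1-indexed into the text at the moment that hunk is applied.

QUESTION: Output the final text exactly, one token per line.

Answer: buof
ldyzw
lyso
huouz
erywm
qrt
lxo
xasn
jxm
zem
grn
sgohk
cjupn

Derivation:
Hunk 1: at line 1 remove [fevv,xtpnx] add [ldyzw,vluk,huouz] -> 14 lines: buof ldyzw vluk huouz erywm qrt lxo tsle rmy jxm zem grn sgohk cjupn
Hunk 2: at line 6 remove [tsle,rmy] add [xasn] -> 13 lines: buof ldyzw vluk huouz erywm qrt lxo xasn jxm zem grn sgohk cjupn
Hunk 3: at line 2 remove [vluk] add [lyso] -> 13 lines: buof ldyzw lyso huouz erywm qrt lxo xasn jxm zem grn sgohk cjupn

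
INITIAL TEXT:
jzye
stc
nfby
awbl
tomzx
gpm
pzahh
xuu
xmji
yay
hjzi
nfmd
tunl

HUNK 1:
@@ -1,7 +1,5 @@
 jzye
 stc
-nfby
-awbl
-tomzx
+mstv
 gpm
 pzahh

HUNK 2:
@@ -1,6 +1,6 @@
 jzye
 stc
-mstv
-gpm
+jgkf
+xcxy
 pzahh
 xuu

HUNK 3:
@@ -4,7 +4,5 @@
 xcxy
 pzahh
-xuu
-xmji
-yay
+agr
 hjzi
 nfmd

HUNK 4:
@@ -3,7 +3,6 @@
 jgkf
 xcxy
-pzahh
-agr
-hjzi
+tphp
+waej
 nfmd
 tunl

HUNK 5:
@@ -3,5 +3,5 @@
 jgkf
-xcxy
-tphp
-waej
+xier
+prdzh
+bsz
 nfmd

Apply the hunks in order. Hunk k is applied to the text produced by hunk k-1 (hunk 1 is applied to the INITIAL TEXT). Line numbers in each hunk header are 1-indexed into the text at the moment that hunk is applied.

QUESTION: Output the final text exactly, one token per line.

Answer: jzye
stc
jgkf
xier
prdzh
bsz
nfmd
tunl

Derivation:
Hunk 1: at line 1 remove [nfby,awbl,tomzx] add [mstv] -> 11 lines: jzye stc mstv gpm pzahh xuu xmji yay hjzi nfmd tunl
Hunk 2: at line 1 remove [mstv,gpm] add [jgkf,xcxy] -> 11 lines: jzye stc jgkf xcxy pzahh xuu xmji yay hjzi nfmd tunl
Hunk 3: at line 4 remove [xuu,xmji,yay] add [agr] -> 9 lines: jzye stc jgkf xcxy pzahh agr hjzi nfmd tunl
Hunk 4: at line 3 remove [pzahh,agr,hjzi] add [tphp,waej] -> 8 lines: jzye stc jgkf xcxy tphp waej nfmd tunl
Hunk 5: at line 3 remove [xcxy,tphp,waej] add [xier,prdzh,bsz] -> 8 lines: jzye stc jgkf xier prdzh bsz nfmd tunl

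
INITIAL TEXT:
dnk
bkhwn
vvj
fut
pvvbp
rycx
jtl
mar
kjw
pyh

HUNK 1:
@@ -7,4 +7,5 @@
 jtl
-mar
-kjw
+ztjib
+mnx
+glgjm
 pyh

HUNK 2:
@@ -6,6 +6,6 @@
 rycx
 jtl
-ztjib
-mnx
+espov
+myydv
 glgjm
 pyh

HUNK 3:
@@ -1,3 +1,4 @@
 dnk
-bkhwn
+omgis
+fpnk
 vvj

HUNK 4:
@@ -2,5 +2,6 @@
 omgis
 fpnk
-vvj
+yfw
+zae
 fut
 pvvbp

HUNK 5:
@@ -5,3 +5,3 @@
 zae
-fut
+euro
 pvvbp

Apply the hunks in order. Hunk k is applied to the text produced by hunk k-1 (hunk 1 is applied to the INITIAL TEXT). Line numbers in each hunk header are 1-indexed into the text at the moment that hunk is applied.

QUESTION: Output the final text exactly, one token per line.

Hunk 1: at line 7 remove [mar,kjw] add [ztjib,mnx,glgjm] -> 11 lines: dnk bkhwn vvj fut pvvbp rycx jtl ztjib mnx glgjm pyh
Hunk 2: at line 6 remove [ztjib,mnx] add [espov,myydv] -> 11 lines: dnk bkhwn vvj fut pvvbp rycx jtl espov myydv glgjm pyh
Hunk 3: at line 1 remove [bkhwn] add [omgis,fpnk] -> 12 lines: dnk omgis fpnk vvj fut pvvbp rycx jtl espov myydv glgjm pyh
Hunk 4: at line 2 remove [vvj] add [yfw,zae] -> 13 lines: dnk omgis fpnk yfw zae fut pvvbp rycx jtl espov myydv glgjm pyh
Hunk 5: at line 5 remove [fut] add [euro] -> 13 lines: dnk omgis fpnk yfw zae euro pvvbp rycx jtl espov myydv glgjm pyh

Answer: dnk
omgis
fpnk
yfw
zae
euro
pvvbp
rycx
jtl
espov
myydv
glgjm
pyh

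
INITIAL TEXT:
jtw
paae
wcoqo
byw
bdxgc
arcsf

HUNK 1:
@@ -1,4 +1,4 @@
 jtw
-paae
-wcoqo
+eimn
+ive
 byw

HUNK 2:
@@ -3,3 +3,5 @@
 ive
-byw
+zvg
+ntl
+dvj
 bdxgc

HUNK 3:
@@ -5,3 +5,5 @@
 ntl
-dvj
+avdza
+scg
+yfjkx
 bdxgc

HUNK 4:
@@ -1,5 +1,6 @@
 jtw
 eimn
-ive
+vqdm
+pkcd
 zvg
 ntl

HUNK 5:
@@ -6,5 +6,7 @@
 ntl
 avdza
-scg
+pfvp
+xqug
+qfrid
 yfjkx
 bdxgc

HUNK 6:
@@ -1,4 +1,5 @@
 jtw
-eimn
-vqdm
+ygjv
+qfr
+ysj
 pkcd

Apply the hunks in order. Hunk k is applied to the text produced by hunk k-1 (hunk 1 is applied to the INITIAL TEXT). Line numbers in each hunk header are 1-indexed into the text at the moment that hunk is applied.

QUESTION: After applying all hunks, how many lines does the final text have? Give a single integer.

Hunk 1: at line 1 remove [paae,wcoqo] add [eimn,ive] -> 6 lines: jtw eimn ive byw bdxgc arcsf
Hunk 2: at line 3 remove [byw] add [zvg,ntl,dvj] -> 8 lines: jtw eimn ive zvg ntl dvj bdxgc arcsf
Hunk 3: at line 5 remove [dvj] add [avdza,scg,yfjkx] -> 10 lines: jtw eimn ive zvg ntl avdza scg yfjkx bdxgc arcsf
Hunk 4: at line 1 remove [ive] add [vqdm,pkcd] -> 11 lines: jtw eimn vqdm pkcd zvg ntl avdza scg yfjkx bdxgc arcsf
Hunk 5: at line 6 remove [scg] add [pfvp,xqug,qfrid] -> 13 lines: jtw eimn vqdm pkcd zvg ntl avdza pfvp xqug qfrid yfjkx bdxgc arcsf
Hunk 6: at line 1 remove [eimn,vqdm] add [ygjv,qfr,ysj] -> 14 lines: jtw ygjv qfr ysj pkcd zvg ntl avdza pfvp xqug qfrid yfjkx bdxgc arcsf
Final line count: 14

Answer: 14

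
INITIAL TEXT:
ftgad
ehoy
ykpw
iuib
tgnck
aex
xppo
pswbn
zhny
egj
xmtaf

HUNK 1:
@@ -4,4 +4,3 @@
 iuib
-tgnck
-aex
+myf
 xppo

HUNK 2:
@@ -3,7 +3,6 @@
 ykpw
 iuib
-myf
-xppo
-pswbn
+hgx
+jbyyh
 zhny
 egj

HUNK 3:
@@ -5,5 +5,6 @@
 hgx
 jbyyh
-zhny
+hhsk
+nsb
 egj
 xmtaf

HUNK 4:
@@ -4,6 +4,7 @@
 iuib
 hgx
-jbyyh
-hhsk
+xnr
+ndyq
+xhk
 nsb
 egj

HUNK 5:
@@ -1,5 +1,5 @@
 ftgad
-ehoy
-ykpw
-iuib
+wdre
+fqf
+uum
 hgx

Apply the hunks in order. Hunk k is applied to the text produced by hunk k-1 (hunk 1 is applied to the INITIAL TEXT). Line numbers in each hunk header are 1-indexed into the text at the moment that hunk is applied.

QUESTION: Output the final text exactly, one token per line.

Hunk 1: at line 4 remove [tgnck,aex] add [myf] -> 10 lines: ftgad ehoy ykpw iuib myf xppo pswbn zhny egj xmtaf
Hunk 2: at line 3 remove [myf,xppo,pswbn] add [hgx,jbyyh] -> 9 lines: ftgad ehoy ykpw iuib hgx jbyyh zhny egj xmtaf
Hunk 3: at line 5 remove [zhny] add [hhsk,nsb] -> 10 lines: ftgad ehoy ykpw iuib hgx jbyyh hhsk nsb egj xmtaf
Hunk 4: at line 4 remove [jbyyh,hhsk] add [xnr,ndyq,xhk] -> 11 lines: ftgad ehoy ykpw iuib hgx xnr ndyq xhk nsb egj xmtaf
Hunk 5: at line 1 remove [ehoy,ykpw,iuib] add [wdre,fqf,uum] -> 11 lines: ftgad wdre fqf uum hgx xnr ndyq xhk nsb egj xmtaf

Answer: ftgad
wdre
fqf
uum
hgx
xnr
ndyq
xhk
nsb
egj
xmtaf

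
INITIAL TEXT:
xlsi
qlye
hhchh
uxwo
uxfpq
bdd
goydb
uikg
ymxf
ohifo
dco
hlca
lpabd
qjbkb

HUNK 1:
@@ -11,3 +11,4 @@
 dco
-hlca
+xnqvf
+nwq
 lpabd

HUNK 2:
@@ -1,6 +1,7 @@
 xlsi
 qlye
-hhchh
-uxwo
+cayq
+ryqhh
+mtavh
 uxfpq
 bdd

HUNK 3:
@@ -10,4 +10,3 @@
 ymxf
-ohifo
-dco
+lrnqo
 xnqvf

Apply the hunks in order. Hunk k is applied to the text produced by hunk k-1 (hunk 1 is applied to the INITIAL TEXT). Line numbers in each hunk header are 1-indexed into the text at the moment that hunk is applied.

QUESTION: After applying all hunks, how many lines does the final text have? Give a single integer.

Answer: 15

Derivation:
Hunk 1: at line 11 remove [hlca] add [xnqvf,nwq] -> 15 lines: xlsi qlye hhchh uxwo uxfpq bdd goydb uikg ymxf ohifo dco xnqvf nwq lpabd qjbkb
Hunk 2: at line 1 remove [hhchh,uxwo] add [cayq,ryqhh,mtavh] -> 16 lines: xlsi qlye cayq ryqhh mtavh uxfpq bdd goydb uikg ymxf ohifo dco xnqvf nwq lpabd qjbkb
Hunk 3: at line 10 remove [ohifo,dco] add [lrnqo] -> 15 lines: xlsi qlye cayq ryqhh mtavh uxfpq bdd goydb uikg ymxf lrnqo xnqvf nwq lpabd qjbkb
Final line count: 15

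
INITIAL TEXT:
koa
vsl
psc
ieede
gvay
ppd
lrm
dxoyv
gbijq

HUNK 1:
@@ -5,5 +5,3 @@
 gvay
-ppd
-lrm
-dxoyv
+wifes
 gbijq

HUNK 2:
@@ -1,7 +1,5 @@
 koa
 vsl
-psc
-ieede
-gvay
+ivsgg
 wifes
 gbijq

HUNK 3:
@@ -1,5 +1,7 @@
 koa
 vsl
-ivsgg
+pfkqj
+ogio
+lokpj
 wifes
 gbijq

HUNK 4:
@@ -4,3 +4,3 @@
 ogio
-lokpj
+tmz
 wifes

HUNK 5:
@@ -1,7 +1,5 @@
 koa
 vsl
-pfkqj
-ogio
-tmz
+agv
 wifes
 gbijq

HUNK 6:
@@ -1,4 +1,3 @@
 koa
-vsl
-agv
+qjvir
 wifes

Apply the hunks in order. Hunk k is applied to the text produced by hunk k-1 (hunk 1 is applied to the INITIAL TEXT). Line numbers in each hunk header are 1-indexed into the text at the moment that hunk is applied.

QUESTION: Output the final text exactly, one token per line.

Answer: koa
qjvir
wifes
gbijq

Derivation:
Hunk 1: at line 5 remove [ppd,lrm,dxoyv] add [wifes] -> 7 lines: koa vsl psc ieede gvay wifes gbijq
Hunk 2: at line 1 remove [psc,ieede,gvay] add [ivsgg] -> 5 lines: koa vsl ivsgg wifes gbijq
Hunk 3: at line 1 remove [ivsgg] add [pfkqj,ogio,lokpj] -> 7 lines: koa vsl pfkqj ogio lokpj wifes gbijq
Hunk 4: at line 4 remove [lokpj] add [tmz] -> 7 lines: koa vsl pfkqj ogio tmz wifes gbijq
Hunk 5: at line 1 remove [pfkqj,ogio,tmz] add [agv] -> 5 lines: koa vsl agv wifes gbijq
Hunk 6: at line 1 remove [vsl,agv] add [qjvir] -> 4 lines: koa qjvir wifes gbijq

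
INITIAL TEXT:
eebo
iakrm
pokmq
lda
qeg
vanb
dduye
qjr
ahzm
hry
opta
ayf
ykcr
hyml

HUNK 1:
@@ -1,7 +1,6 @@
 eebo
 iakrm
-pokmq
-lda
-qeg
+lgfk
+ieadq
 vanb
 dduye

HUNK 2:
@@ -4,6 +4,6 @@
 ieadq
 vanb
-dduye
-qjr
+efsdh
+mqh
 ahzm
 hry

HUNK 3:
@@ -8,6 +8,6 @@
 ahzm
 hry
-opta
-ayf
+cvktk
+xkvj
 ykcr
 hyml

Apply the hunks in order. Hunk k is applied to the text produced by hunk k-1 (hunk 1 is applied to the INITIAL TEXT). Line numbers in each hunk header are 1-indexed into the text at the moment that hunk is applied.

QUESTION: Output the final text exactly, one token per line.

Answer: eebo
iakrm
lgfk
ieadq
vanb
efsdh
mqh
ahzm
hry
cvktk
xkvj
ykcr
hyml

Derivation:
Hunk 1: at line 1 remove [pokmq,lda,qeg] add [lgfk,ieadq] -> 13 lines: eebo iakrm lgfk ieadq vanb dduye qjr ahzm hry opta ayf ykcr hyml
Hunk 2: at line 4 remove [dduye,qjr] add [efsdh,mqh] -> 13 lines: eebo iakrm lgfk ieadq vanb efsdh mqh ahzm hry opta ayf ykcr hyml
Hunk 3: at line 8 remove [opta,ayf] add [cvktk,xkvj] -> 13 lines: eebo iakrm lgfk ieadq vanb efsdh mqh ahzm hry cvktk xkvj ykcr hyml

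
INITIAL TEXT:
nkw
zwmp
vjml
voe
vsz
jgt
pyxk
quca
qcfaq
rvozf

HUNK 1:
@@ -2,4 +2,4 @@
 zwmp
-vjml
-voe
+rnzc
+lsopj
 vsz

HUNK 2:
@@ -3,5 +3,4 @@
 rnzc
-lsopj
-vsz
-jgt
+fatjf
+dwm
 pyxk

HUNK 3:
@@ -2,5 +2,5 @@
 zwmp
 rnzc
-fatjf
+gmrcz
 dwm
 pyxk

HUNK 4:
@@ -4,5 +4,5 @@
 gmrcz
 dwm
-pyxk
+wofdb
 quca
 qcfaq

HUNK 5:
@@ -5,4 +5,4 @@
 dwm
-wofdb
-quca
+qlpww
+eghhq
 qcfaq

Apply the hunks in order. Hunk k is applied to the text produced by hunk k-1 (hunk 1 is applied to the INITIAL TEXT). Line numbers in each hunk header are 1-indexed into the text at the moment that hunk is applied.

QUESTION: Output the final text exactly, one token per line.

Answer: nkw
zwmp
rnzc
gmrcz
dwm
qlpww
eghhq
qcfaq
rvozf

Derivation:
Hunk 1: at line 2 remove [vjml,voe] add [rnzc,lsopj] -> 10 lines: nkw zwmp rnzc lsopj vsz jgt pyxk quca qcfaq rvozf
Hunk 2: at line 3 remove [lsopj,vsz,jgt] add [fatjf,dwm] -> 9 lines: nkw zwmp rnzc fatjf dwm pyxk quca qcfaq rvozf
Hunk 3: at line 2 remove [fatjf] add [gmrcz] -> 9 lines: nkw zwmp rnzc gmrcz dwm pyxk quca qcfaq rvozf
Hunk 4: at line 4 remove [pyxk] add [wofdb] -> 9 lines: nkw zwmp rnzc gmrcz dwm wofdb quca qcfaq rvozf
Hunk 5: at line 5 remove [wofdb,quca] add [qlpww,eghhq] -> 9 lines: nkw zwmp rnzc gmrcz dwm qlpww eghhq qcfaq rvozf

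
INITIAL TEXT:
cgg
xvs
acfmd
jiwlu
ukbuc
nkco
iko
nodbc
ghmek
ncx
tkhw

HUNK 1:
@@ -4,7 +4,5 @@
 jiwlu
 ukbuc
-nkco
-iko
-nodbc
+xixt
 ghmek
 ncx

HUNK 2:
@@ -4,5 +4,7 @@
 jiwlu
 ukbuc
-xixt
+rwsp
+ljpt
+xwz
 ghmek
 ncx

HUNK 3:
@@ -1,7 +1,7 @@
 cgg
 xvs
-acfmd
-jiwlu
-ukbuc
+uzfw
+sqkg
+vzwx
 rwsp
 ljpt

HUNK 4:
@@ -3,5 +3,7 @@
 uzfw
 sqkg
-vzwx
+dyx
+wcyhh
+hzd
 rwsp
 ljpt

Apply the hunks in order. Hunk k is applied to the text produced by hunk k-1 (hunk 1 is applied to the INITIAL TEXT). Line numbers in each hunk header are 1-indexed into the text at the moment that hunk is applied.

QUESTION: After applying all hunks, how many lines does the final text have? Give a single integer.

Hunk 1: at line 4 remove [nkco,iko,nodbc] add [xixt] -> 9 lines: cgg xvs acfmd jiwlu ukbuc xixt ghmek ncx tkhw
Hunk 2: at line 4 remove [xixt] add [rwsp,ljpt,xwz] -> 11 lines: cgg xvs acfmd jiwlu ukbuc rwsp ljpt xwz ghmek ncx tkhw
Hunk 3: at line 1 remove [acfmd,jiwlu,ukbuc] add [uzfw,sqkg,vzwx] -> 11 lines: cgg xvs uzfw sqkg vzwx rwsp ljpt xwz ghmek ncx tkhw
Hunk 4: at line 3 remove [vzwx] add [dyx,wcyhh,hzd] -> 13 lines: cgg xvs uzfw sqkg dyx wcyhh hzd rwsp ljpt xwz ghmek ncx tkhw
Final line count: 13

Answer: 13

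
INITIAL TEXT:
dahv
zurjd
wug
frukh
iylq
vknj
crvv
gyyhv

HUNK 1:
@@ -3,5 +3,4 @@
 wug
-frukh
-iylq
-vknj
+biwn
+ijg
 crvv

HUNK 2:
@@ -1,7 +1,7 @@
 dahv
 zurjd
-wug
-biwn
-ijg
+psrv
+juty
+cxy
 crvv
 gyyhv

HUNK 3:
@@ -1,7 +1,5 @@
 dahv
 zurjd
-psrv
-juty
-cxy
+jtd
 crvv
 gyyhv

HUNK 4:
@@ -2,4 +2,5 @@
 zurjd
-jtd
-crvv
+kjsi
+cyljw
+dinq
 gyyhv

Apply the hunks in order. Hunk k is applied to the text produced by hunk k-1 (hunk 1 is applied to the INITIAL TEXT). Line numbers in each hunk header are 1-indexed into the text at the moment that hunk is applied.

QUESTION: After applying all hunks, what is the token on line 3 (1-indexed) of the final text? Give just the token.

Hunk 1: at line 3 remove [frukh,iylq,vknj] add [biwn,ijg] -> 7 lines: dahv zurjd wug biwn ijg crvv gyyhv
Hunk 2: at line 1 remove [wug,biwn,ijg] add [psrv,juty,cxy] -> 7 lines: dahv zurjd psrv juty cxy crvv gyyhv
Hunk 3: at line 1 remove [psrv,juty,cxy] add [jtd] -> 5 lines: dahv zurjd jtd crvv gyyhv
Hunk 4: at line 2 remove [jtd,crvv] add [kjsi,cyljw,dinq] -> 6 lines: dahv zurjd kjsi cyljw dinq gyyhv
Final line 3: kjsi

Answer: kjsi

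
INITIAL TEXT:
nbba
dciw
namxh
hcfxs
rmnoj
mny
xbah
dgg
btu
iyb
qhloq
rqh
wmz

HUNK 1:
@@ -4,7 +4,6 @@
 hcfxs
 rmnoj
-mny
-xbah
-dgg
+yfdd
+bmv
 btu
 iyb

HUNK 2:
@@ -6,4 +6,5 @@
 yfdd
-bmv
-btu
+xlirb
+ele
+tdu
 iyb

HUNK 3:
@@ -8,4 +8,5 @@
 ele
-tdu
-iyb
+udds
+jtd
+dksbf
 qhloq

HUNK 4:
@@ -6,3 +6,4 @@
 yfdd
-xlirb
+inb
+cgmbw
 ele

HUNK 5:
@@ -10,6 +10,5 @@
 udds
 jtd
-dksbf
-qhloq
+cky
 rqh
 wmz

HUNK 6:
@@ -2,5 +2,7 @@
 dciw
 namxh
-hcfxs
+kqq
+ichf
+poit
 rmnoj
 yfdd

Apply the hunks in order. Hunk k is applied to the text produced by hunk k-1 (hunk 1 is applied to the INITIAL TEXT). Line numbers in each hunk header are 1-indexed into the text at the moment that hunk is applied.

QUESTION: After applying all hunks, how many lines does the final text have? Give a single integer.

Hunk 1: at line 4 remove [mny,xbah,dgg] add [yfdd,bmv] -> 12 lines: nbba dciw namxh hcfxs rmnoj yfdd bmv btu iyb qhloq rqh wmz
Hunk 2: at line 6 remove [bmv,btu] add [xlirb,ele,tdu] -> 13 lines: nbba dciw namxh hcfxs rmnoj yfdd xlirb ele tdu iyb qhloq rqh wmz
Hunk 3: at line 8 remove [tdu,iyb] add [udds,jtd,dksbf] -> 14 lines: nbba dciw namxh hcfxs rmnoj yfdd xlirb ele udds jtd dksbf qhloq rqh wmz
Hunk 4: at line 6 remove [xlirb] add [inb,cgmbw] -> 15 lines: nbba dciw namxh hcfxs rmnoj yfdd inb cgmbw ele udds jtd dksbf qhloq rqh wmz
Hunk 5: at line 10 remove [dksbf,qhloq] add [cky] -> 14 lines: nbba dciw namxh hcfxs rmnoj yfdd inb cgmbw ele udds jtd cky rqh wmz
Hunk 6: at line 2 remove [hcfxs] add [kqq,ichf,poit] -> 16 lines: nbba dciw namxh kqq ichf poit rmnoj yfdd inb cgmbw ele udds jtd cky rqh wmz
Final line count: 16

Answer: 16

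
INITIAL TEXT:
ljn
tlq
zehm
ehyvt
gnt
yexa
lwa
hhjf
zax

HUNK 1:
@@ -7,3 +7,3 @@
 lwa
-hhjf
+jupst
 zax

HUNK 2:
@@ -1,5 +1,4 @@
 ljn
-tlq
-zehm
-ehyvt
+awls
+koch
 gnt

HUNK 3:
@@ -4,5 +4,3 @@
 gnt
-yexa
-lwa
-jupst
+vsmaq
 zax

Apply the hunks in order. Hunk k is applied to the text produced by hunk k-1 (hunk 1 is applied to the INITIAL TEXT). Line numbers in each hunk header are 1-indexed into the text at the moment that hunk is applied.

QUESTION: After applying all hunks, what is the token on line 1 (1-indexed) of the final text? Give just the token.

Hunk 1: at line 7 remove [hhjf] add [jupst] -> 9 lines: ljn tlq zehm ehyvt gnt yexa lwa jupst zax
Hunk 2: at line 1 remove [tlq,zehm,ehyvt] add [awls,koch] -> 8 lines: ljn awls koch gnt yexa lwa jupst zax
Hunk 3: at line 4 remove [yexa,lwa,jupst] add [vsmaq] -> 6 lines: ljn awls koch gnt vsmaq zax
Final line 1: ljn

Answer: ljn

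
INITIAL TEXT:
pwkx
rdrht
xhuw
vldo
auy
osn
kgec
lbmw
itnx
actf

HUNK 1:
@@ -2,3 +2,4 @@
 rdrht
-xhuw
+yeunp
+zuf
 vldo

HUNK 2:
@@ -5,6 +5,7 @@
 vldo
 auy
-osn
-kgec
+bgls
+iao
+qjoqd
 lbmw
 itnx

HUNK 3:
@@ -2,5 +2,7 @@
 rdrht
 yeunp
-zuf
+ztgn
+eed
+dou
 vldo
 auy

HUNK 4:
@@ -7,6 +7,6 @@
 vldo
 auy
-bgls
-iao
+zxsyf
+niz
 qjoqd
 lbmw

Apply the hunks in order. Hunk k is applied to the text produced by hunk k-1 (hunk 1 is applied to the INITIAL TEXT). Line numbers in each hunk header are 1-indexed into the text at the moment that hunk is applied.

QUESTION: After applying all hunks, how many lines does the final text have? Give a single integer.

Answer: 14

Derivation:
Hunk 1: at line 2 remove [xhuw] add [yeunp,zuf] -> 11 lines: pwkx rdrht yeunp zuf vldo auy osn kgec lbmw itnx actf
Hunk 2: at line 5 remove [osn,kgec] add [bgls,iao,qjoqd] -> 12 lines: pwkx rdrht yeunp zuf vldo auy bgls iao qjoqd lbmw itnx actf
Hunk 3: at line 2 remove [zuf] add [ztgn,eed,dou] -> 14 lines: pwkx rdrht yeunp ztgn eed dou vldo auy bgls iao qjoqd lbmw itnx actf
Hunk 4: at line 7 remove [bgls,iao] add [zxsyf,niz] -> 14 lines: pwkx rdrht yeunp ztgn eed dou vldo auy zxsyf niz qjoqd lbmw itnx actf
Final line count: 14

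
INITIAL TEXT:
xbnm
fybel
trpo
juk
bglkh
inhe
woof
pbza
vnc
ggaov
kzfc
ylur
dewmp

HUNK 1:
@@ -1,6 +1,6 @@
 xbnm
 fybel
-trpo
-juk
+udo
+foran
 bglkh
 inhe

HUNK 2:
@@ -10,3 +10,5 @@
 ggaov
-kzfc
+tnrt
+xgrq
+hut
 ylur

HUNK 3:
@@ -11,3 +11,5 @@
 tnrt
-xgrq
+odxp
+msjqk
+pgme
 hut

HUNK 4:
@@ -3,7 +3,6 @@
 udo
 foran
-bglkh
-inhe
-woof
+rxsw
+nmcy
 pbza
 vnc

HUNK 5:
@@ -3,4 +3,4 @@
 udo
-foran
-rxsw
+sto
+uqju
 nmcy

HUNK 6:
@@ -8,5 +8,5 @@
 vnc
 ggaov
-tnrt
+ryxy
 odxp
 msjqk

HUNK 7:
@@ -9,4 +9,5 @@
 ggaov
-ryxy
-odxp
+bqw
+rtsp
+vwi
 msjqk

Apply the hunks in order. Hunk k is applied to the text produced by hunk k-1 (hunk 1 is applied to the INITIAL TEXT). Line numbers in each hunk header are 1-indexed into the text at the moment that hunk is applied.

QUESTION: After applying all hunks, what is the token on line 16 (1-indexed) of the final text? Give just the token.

Hunk 1: at line 1 remove [trpo,juk] add [udo,foran] -> 13 lines: xbnm fybel udo foran bglkh inhe woof pbza vnc ggaov kzfc ylur dewmp
Hunk 2: at line 10 remove [kzfc] add [tnrt,xgrq,hut] -> 15 lines: xbnm fybel udo foran bglkh inhe woof pbza vnc ggaov tnrt xgrq hut ylur dewmp
Hunk 3: at line 11 remove [xgrq] add [odxp,msjqk,pgme] -> 17 lines: xbnm fybel udo foran bglkh inhe woof pbza vnc ggaov tnrt odxp msjqk pgme hut ylur dewmp
Hunk 4: at line 3 remove [bglkh,inhe,woof] add [rxsw,nmcy] -> 16 lines: xbnm fybel udo foran rxsw nmcy pbza vnc ggaov tnrt odxp msjqk pgme hut ylur dewmp
Hunk 5: at line 3 remove [foran,rxsw] add [sto,uqju] -> 16 lines: xbnm fybel udo sto uqju nmcy pbza vnc ggaov tnrt odxp msjqk pgme hut ylur dewmp
Hunk 6: at line 8 remove [tnrt] add [ryxy] -> 16 lines: xbnm fybel udo sto uqju nmcy pbza vnc ggaov ryxy odxp msjqk pgme hut ylur dewmp
Hunk 7: at line 9 remove [ryxy,odxp] add [bqw,rtsp,vwi] -> 17 lines: xbnm fybel udo sto uqju nmcy pbza vnc ggaov bqw rtsp vwi msjqk pgme hut ylur dewmp
Final line 16: ylur

Answer: ylur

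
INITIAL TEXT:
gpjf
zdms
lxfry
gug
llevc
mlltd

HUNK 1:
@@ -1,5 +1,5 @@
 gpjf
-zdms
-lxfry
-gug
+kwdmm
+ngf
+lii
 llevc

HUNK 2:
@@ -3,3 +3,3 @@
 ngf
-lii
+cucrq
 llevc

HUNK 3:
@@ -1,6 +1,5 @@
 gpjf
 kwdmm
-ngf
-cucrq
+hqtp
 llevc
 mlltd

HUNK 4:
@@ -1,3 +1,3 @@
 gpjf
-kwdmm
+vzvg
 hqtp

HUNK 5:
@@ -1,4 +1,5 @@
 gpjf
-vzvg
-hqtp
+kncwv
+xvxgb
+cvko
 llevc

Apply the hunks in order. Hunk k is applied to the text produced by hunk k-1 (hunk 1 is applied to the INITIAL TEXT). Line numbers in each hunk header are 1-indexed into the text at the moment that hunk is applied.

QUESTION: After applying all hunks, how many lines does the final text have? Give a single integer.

Answer: 6

Derivation:
Hunk 1: at line 1 remove [zdms,lxfry,gug] add [kwdmm,ngf,lii] -> 6 lines: gpjf kwdmm ngf lii llevc mlltd
Hunk 2: at line 3 remove [lii] add [cucrq] -> 6 lines: gpjf kwdmm ngf cucrq llevc mlltd
Hunk 3: at line 1 remove [ngf,cucrq] add [hqtp] -> 5 lines: gpjf kwdmm hqtp llevc mlltd
Hunk 4: at line 1 remove [kwdmm] add [vzvg] -> 5 lines: gpjf vzvg hqtp llevc mlltd
Hunk 5: at line 1 remove [vzvg,hqtp] add [kncwv,xvxgb,cvko] -> 6 lines: gpjf kncwv xvxgb cvko llevc mlltd
Final line count: 6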